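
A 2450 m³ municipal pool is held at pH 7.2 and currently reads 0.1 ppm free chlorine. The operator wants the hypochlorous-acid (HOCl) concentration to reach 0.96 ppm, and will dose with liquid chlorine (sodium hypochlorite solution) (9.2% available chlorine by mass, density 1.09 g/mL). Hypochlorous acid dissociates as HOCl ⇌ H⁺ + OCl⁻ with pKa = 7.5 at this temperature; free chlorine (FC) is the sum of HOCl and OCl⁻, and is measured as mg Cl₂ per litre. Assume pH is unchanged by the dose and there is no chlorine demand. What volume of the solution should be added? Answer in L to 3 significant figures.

32.8 L

Volume: 2450 m³ = 2,450,000 L.
[OCl⁻]/[HOCl] = 10^(pH − pKa) = 10^(7.2 − 7.5) = 0.5012; fraction as HOCl = 1/(1 + 0.5012) = 0.6661.
Free chlorine required for 0.96 ppm HOCl: 0.96 / 0.6661 = 1.441 ppm.
FC to add: 1.441 − 0.1 = 1.341 mg/L as Cl₂.
Cl₂ equivalent: 1.341 mg/L × 2,450,000 L = 3286 g.
Product at 9.2% available Cl: 3286 / 0.092 = 35,720 g.
Volume: 35,720 g ÷ 1.09 g/mL = 32,770 mL.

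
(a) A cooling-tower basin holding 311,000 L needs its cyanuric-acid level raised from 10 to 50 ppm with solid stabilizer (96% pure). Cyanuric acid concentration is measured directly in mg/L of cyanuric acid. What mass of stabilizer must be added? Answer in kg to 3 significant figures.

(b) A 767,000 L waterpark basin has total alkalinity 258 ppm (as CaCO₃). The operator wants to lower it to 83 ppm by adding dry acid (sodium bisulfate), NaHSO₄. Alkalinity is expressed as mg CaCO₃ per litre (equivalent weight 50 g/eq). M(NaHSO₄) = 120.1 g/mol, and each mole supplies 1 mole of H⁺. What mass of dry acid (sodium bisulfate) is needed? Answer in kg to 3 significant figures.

(a) CYA to add: (50 − 10) = 40 mg/L × 311,000 L = 12,440 g cyanuric acid.
(a) At 96% purity: 12,440 / 0.96 = 12,960 g product.

(b) Alkalinity to neutralize: (258 − 83) = 175 mg/L as CaCO₃ × 767,000 L = 134,200 g as CaCO₃.
(b) Equivalents of H⁺ required: 134,200 ÷ 50 g/eq = 2684 eq = 2684 mol NaHSO₄.
(b) Mass of NaHSO₄: 2684 × 120.1 = 322,400 g.

(a) 13.0 kg; (b) 322 kg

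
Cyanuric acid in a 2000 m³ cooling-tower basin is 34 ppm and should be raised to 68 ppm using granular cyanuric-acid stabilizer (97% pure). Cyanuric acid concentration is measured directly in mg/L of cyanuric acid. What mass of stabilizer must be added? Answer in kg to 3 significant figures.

70.1 kg

Volume: 2000 m³ = 2,000,000 L.
CYA to add: (68 − 34) = 34 mg/L × 2,000,000 L = 68,000 g cyanuric acid.
At 97% purity: 68,000 / 0.97 = 70,100 g product.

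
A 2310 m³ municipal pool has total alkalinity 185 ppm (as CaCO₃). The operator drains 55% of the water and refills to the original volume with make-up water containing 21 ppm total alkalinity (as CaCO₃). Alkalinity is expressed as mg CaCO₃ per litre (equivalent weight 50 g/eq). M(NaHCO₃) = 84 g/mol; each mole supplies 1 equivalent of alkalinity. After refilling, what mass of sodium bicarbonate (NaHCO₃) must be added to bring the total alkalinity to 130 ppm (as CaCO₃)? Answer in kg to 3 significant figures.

137 kg

Volume: 2310 m³ = 2,310,000 L.
After draining 55% and refilling: 185 × 0.45 + 21 × 0.55 = 94.8 ppm.
Deficit to target: 130 − 94.8 = 35.2 mg/L.
As CaCO₃: 35.2 mg/L × 2,310,000 L = 81,310 g; ÷ 50 g/eq ÷ 1 = 1626 mol NaHCO₃.
Mass: 1626 × 84 = 136,600 g.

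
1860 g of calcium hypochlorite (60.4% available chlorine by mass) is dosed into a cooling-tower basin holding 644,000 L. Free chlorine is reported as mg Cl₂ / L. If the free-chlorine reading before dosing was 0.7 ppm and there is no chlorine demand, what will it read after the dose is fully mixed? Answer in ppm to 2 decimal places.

Available chlorine delivered: 1860 g × 0.604 = 1123 g as Cl₂.
Concentration rise: 1123 g / 644,000 L = 1.744 mg/L = 1.74 ppm.
Final FC: 0.7 + 1.74 = 2.44 ppm.

2.44 ppm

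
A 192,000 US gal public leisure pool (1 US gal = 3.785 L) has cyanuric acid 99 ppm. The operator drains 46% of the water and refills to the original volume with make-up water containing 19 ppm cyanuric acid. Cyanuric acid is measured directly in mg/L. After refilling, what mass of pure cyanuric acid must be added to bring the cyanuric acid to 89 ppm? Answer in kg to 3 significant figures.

19.5 kg

Volume: 192,000 US gal × 3.785 L/gal = 726,720 L.
After draining 46% and refilling: 99 × 0.54 + 19 × 0.46 = 62.2 ppm.
Deficit to target: 89 − 62.2 = 26.8 mg/L.
Mass: 26.8 mg/L × 726,720 L = 19,480 g cyanuric acid.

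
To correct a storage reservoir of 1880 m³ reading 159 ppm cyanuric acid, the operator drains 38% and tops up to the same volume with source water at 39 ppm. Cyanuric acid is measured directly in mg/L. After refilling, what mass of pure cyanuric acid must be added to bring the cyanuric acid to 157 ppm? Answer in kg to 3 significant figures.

Volume: 1880 m³ = 1,880,000 L.
After draining 38% and refilling: 159 × 0.62 + 39 × 0.38 = 113.4 ppm.
Deficit to target: 157 − 113.4 = 43.6 mg/L.
Mass: 43.6 mg/L × 1,880,000 L = 81,970 g cyanuric acid.

82.0 kg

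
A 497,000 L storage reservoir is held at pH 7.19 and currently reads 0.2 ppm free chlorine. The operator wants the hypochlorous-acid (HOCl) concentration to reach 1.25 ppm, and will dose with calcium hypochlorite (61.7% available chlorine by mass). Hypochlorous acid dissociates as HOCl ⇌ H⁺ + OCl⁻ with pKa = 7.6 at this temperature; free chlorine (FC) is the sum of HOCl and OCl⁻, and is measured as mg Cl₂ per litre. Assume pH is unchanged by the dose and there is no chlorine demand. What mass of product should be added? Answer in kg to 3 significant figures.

1.24 kg

[OCl⁻]/[HOCl] = 10^(pH − pKa) = 10^(7.19 − 7.6) = 0.389; fraction as HOCl = 1/(1 + 0.389) = 0.7199.
Free chlorine required for 1.25 ppm HOCl: 1.25 / 0.7199 = 1.736 ppm.
FC to add: 1.736 − 0.2 = 1.536 mg/L as Cl₂.
Cl₂ equivalent: 1.536 mg/L × 497,000 L = 763.5 g.
Product at 61.7% available Cl: 763.5 / 0.617 = 1238 g.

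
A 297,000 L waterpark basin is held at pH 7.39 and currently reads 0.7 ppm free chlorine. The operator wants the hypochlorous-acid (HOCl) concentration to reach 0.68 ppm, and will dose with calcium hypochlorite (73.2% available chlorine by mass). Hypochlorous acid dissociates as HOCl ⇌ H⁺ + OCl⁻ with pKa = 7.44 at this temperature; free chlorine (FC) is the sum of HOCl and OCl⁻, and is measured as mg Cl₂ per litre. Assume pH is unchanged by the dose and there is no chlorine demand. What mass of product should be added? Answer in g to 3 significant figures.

238 g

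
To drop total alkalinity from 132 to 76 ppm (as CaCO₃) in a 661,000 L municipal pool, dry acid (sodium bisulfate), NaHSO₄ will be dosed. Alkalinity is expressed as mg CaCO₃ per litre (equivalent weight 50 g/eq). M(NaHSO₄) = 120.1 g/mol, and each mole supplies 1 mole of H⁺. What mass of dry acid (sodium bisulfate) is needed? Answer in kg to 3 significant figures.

88.9 kg

Alkalinity to neutralize: (132 − 76) = 56 mg/L as CaCO₃ × 661,000 L = 37,020 g as CaCO₃.
Equivalents of H⁺ required: 37,020 ÷ 50 g/eq = 740.3 eq = 740.3 mol NaHSO₄.
Mass of NaHSO₄: 740.3 × 120.1 = 88,910 g.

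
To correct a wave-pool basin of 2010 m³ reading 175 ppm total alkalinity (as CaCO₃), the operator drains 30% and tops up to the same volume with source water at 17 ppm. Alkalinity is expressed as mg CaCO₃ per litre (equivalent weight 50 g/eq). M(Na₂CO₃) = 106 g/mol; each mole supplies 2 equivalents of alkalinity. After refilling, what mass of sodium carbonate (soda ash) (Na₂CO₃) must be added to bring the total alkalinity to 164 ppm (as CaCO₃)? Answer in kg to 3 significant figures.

77.6 kg

Volume: 2010 m³ = 2,010,000 L.
After draining 30% and refilling: 175 × 0.70 + 17 × 0.30 = 127.6 ppm.
Deficit to target: 164 − 127.6 = 36.4 mg/L.
As CaCO₃: 36.4 mg/L × 2,010,000 L = 73,160 g; ÷ 50 g/eq ÷ 2 = 731.6 mol Na₂CO₃.
Mass: 731.6 × 106 = 77,550 g.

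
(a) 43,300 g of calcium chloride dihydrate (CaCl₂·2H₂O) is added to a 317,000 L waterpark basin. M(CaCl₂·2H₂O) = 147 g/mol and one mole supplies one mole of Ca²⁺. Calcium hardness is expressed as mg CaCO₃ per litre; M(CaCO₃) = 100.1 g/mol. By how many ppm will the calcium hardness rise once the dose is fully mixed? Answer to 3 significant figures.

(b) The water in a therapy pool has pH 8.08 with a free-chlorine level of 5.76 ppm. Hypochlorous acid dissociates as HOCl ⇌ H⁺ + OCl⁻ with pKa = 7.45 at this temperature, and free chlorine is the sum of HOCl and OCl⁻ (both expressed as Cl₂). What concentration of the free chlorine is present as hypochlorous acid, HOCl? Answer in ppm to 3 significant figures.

(a) Moles of Ca²⁺: 43,300 g ÷ 147 g/mol = 294.6 mol.
(a) As CaCO₃: 294.6 mol × 100.1 g/mol = 29,490 g.
(a) Rise: 29,490 g / 317,000 L × 1000 = 93.01 mg/L.

(b) [OCl⁻]/[HOCl] = 10^(pH − pKa) = 10^(8.08 − 7.45) = 10^0.63 = 4.266.
(b) Fraction as HOCl = 1 / (1 + 4.266) = 0.1899.
(b) HOCl = 0.1899 × 5.76 ppm = 1.094 ppm.

(a) 93.0 ppm; (b) 1.09 ppm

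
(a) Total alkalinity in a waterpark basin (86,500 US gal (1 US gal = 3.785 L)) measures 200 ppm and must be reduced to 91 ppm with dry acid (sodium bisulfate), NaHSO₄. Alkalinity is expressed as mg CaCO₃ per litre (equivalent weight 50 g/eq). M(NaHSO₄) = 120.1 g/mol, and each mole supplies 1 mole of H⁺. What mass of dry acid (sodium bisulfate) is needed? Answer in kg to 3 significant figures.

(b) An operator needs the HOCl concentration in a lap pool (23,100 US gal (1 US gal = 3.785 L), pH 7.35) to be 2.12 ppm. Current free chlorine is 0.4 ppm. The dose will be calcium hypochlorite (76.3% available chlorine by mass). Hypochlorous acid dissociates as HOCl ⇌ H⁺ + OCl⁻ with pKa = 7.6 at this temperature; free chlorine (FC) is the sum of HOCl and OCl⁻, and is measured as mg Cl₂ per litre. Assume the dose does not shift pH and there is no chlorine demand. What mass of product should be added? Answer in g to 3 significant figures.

(a) Volume: 86,500 US gal × 3.785 L/gal = 327,402 L.
(a) Alkalinity to neutralize: (200 − 91) = 109 mg/L as CaCO₃ × 327,402 L = 35,690 g as CaCO₃.
(a) Equivalents of H⁺ required: 35,690 ÷ 50 g/eq = 713.7 eq = 713.7 mol NaHSO₄.
(a) Mass of NaHSO₄: 713.7 × 120.1 = 85,720 g.

(b) Volume: 23,100 US gal × 3.785 L/gal = 87,434 L.
(b) [OCl⁻]/[HOCl] = 10^(pH − pKa) = 10^(7.35 − 7.6) = 0.5623; fraction as HOCl = 1/(1 + 0.5623) = 0.6401.
(b) Free chlorine required for 2.12 ppm HOCl: 2.12 / 0.6401 = 3.312 ppm.
(b) FC to add: 3.312 − 0.4 = 2.912 mg/L as Cl₂.
(b) Cl₂ equivalent: 2.912 mg/L × 87,434 L = 254.6 g.
(b) Product at 76.3% available Cl: 254.6 / 0.763 = 333.7 g.

(a) 85.7 kg; (b) 334 g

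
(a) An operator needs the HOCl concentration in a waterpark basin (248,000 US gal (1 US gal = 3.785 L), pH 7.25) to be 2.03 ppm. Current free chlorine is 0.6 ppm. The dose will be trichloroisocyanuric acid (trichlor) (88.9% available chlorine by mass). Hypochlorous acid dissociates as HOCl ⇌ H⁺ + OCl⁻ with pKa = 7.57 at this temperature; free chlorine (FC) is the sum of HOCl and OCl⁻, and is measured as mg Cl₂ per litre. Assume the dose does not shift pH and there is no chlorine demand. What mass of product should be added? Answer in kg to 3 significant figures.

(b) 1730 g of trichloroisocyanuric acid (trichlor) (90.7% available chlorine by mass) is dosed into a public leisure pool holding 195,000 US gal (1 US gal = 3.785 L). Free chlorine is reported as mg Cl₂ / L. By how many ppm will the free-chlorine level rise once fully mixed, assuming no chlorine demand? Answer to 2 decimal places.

(a) Volume: 248,000 US gal × 3.785 L/gal = 938,680 L.
(a) [OCl⁻]/[HOCl] = 10^(pH − pKa) = 10^(7.25 − 7.57) = 0.4786; fraction as HOCl = 1/(1 + 0.4786) = 0.6763.
(a) Free chlorine required for 2.03 ppm HOCl: 2.03 / 0.6763 = 3.002 ppm.
(a) FC to add: 3.002 − 0.6 = 2.402 mg/L as Cl₂.
(a) Cl₂ equivalent: 2.402 mg/L × 938,680 L = 2254 g.
(a) Product at 88.9% available Cl: 2254 / 0.889 = 2536 g.

(b) Volume: 195,000 US gal × 3.785 L/gal = 738,075 L.
(b) Available chlorine delivered: 1730 g × 0.907 = 1569 g as Cl₂.
(b) Concentration rise: 1569 g / 738,075 L = 2.126 mg/L = 2.13 ppm.

(a) 2.54 kg; (b) 2.13 ppm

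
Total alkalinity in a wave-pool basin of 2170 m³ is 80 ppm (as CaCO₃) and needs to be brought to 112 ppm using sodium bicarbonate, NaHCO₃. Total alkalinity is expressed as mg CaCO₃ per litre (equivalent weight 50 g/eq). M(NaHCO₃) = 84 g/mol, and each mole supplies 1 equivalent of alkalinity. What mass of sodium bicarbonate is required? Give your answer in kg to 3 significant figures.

Volume: 2170 m³ = 2,170,000 L.
Alkalinity to add: (112 − 80) = 32 mg/L as CaCO₃ × 2,170,000 L = 69,440 g as CaCO₃.
Equivalents: 69,440 g ÷ 50 g/eq = 1389 eq.
NaHCO₃ supplies 1 eq per mole → 1389 mol.
Mass: 1389 mol × 84 g/mol = 116,700 g.

117 kg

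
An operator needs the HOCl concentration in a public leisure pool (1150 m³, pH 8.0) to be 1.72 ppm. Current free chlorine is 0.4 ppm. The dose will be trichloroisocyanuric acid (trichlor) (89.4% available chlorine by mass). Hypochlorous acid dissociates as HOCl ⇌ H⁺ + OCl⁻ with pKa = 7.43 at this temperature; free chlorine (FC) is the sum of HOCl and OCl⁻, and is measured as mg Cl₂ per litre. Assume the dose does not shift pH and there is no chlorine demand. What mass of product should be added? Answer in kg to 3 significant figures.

Volume: 1150 m³ = 1,150,000 L.
[OCl⁻]/[HOCl] = 10^(pH − pKa) = 10^(8.0 − 7.43) = 3.715; fraction as HOCl = 1/(1 + 3.715) = 0.2121.
Free chlorine required for 1.72 ppm HOCl: 1.72 / 0.2121 = 8.11 ppm.
FC to add: 8.11 − 0.4 = 7.71 mg/L as Cl₂.
Cl₂ equivalent: 7.71 mg/L × 1,150,000 L = 8867 g.
Product at 89.4% available Cl: 8867 / 0.894 = 9918 g.

9.92 kg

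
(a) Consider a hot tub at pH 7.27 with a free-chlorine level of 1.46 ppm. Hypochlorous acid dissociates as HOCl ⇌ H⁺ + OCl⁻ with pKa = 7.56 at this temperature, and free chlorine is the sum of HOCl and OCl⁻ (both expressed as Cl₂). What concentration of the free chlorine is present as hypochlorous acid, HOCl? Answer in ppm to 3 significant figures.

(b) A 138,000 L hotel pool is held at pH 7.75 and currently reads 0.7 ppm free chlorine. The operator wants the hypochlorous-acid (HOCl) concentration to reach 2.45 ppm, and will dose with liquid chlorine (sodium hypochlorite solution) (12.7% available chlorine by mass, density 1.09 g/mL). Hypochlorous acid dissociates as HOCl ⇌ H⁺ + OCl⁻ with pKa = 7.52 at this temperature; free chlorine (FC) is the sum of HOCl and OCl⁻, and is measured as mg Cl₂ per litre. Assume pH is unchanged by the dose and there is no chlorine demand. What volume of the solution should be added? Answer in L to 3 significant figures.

(a) [OCl⁻]/[HOCl] = 10^(pH − pKa) = 10^(7.27 − 7.56) = 10^-0.29 = 0.5129.
(a) Fraction as HOCl = 1 / (1 + 0.5129) = 0.661.
(a) HOCl = 0.661 × 1.46 ppm = 0.9651 ppm.

(b) [OCl⁻]/[HOCl] = 10^(pH − pKa) = 10^(7.75 − 7.52) = 1.698; fraction as HOCl = 1/(1 + 1.698) = 0.3706.
(b) Free chlorine required for 2.45 ppm HOCl: 2.45 / 0.3706 = 6.611 ppm.
(b) FC to add: 6.611 − 0.7 = 5.911 mg/L as Cl₂.
(b) Cl₂ equivalent: 5.911 mg/L × 138,000 L = 815.7 g.
(b) Product at 12.7% available Cl: 815.7 / 0.127 = 6423 g.
(b) Volume: 6423 g ÷ 1.09 g/mL = 5892 mL.

(a) 0.965 ppm; (b) 5.89 L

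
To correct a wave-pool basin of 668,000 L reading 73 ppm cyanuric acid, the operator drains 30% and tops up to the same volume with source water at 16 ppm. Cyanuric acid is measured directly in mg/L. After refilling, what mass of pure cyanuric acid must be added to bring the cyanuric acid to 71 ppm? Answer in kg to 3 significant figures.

10.1 kg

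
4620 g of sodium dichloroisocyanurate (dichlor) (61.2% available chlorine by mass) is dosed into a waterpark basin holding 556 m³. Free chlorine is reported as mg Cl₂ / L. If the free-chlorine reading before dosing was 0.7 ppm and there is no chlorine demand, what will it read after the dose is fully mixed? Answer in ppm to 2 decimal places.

Volume: 556 m³ = 556,000 L.
Available chlorine delivered: 4620 g × 0.612 = 2827 g as Cl₂.
Concentration rise: 2827 g / 556,000 L = 5.085 mg/L = 5.09 ppm.
Final FC: 0.7 + 5.09 = 5.79 ppm.

5.79 ppm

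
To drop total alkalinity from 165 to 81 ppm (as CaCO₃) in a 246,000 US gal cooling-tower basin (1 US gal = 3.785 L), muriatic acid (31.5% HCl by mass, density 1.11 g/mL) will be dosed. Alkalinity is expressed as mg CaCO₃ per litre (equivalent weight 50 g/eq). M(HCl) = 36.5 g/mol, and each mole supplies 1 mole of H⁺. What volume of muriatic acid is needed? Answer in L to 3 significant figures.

Volume: 246,000 US gal × 3.785 L/gal = 931,110 L.
Alkalinity to neutralize: (165 − 81) = 84 mg/L as CaCO₃ × 931,110 L = 78,210 g as CaCO₃.
Equivalents of H⁺ required: 78,210 ÷ 50 g/eq = 1564 eq = 1564 mol HCl.
Mass of HCl: 1564 × 36.5 = 57,100 g.
Mass of 31.5% solution: 57,100 / 0.315 = 181,300 g.
Volume: 181,300 g ÷ 1.11 g/mL = 163,300 mL.

163 L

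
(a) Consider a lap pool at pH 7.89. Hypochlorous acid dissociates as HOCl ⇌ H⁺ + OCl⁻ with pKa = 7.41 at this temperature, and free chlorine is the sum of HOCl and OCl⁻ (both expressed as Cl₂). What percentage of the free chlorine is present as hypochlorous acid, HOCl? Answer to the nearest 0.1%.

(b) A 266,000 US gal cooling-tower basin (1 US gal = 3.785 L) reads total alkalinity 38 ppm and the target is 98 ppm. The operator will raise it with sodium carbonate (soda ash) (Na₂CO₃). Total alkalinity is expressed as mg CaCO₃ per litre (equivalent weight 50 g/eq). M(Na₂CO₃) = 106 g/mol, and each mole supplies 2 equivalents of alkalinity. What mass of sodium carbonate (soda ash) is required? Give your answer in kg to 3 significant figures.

(a) 24.9%; (b) 64.0 kg

(a) [OCl⁻]/[HOCl] = 10^(pH − pKa) = 10^(7.89 − 7.41) = 10^0.48 = 3.02.
(a) Fraction as HOCl = 1 / (1 + 3.02) = 0.2488.

(b) Volume: 266,000 US gal × 3.785 L/gal = 1,006,810 L.
(b) Alkalinity to add: (98 − 38) = 60 mg/L as CaCO₃ × 1,006,810 L = 60,410 g as CaCO₃.
(b) Equivalents: 60,410 g ÷ 50 g/eq = 1208 eq.
(b) Each mole of Na₂CO₃ supplies 2 eq, so 1208 / 2 = 604.1 mol.
(b) Mass: 604.1 mol × 106 g/mol = 64,030 g.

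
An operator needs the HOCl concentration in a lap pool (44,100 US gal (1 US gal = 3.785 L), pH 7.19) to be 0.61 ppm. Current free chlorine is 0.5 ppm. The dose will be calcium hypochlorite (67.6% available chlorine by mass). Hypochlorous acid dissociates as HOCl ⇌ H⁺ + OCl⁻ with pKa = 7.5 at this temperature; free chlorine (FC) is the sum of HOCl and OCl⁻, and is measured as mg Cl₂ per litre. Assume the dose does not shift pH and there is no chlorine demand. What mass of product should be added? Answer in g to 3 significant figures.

Volume: 44,100 US gal × 3.785 L/gal = 166,918 L.
[OCl⁻]/[HOCl] = 10^(pH − pKa) = 10^(7.19 − 7.5) = 0.4898; fraction as HOCl = 1/(1 + 0.4898) = 0.6712.
Free chlorine required for 0.61 ppm HOCl: 0.61 / 0.6712 = 0.9088 ppm.
FC to add: 0.9088 − 0.5 = 0.4088 mg/L as Cl₂.
Cl₂ equivalent: 0.4088 mg/L × 166,918 L = 68.23 g.
Product at 67.6% available Cl: 68.23 / 0.676 = 100.9 g.

101 g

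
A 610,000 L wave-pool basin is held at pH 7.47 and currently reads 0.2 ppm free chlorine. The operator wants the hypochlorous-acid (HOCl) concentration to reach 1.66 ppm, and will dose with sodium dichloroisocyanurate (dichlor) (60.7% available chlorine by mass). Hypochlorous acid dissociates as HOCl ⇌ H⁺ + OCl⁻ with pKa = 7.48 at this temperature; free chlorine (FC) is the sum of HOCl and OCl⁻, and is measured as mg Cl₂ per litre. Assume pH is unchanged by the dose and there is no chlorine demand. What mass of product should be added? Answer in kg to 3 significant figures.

[OCl⁻]/[HOCl] = 10^(pH − pKa) = 10^(7.47 − 7.48) = 0.9772; fraction as HOCl = 1/(1 + 0.9772) = 0.5058.
Free chlorine required for 1.66 ppm HOCl: 1.66 / 0.5058 = 3.282 ppm.
FC to add: 3.282 − 0.2 = 3.082 mg/L as Cl₂.
Cl₂ equivalent: 3.082 mg/L × 610,000 L = 1880 g.
Product at 60.7% available Cl: 1880 / 0.607 = 3097 g.

3.10 kg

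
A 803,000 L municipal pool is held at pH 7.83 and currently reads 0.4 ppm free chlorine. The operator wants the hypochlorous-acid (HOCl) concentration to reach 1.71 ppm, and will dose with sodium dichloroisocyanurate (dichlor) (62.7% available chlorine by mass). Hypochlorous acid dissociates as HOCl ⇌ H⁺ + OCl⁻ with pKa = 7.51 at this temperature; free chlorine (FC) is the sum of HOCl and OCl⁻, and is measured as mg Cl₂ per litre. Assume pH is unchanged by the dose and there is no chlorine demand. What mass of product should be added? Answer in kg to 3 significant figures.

[OCl⁻]/[HOCl] = 10^(pH − pKa) = 10^(7.83 − 7.51) = 2.089; fraction as HOCl = 1/(1 + 2.089) = 0.3237.
Free chlorine required for 1.71 ppm HOCl: 1.71 / 0.3237 = 5.283 ppm.
FC to add: 5.283 − 0.4 = 4.883 mg/L as Cl₂.
Cl₂ equivalent: 4.883 mg/L × 803,000 L = 3921 g.
Product at 62.7% available Cl: 3921 / 0.627 = 6253 g.

6.25 kg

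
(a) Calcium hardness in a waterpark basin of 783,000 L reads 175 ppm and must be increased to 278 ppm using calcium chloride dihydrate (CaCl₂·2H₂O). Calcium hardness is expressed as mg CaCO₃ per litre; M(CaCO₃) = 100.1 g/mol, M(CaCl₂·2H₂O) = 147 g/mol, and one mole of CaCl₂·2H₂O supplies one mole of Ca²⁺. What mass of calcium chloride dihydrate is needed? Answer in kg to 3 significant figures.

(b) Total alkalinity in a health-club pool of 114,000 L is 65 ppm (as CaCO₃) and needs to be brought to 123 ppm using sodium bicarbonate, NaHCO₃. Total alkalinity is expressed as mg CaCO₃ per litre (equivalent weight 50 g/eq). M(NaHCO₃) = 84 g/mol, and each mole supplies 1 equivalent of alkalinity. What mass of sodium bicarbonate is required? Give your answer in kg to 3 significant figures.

(a) Hardness to add: (278 − 175) = 103 mg/L as CaCO₃ × 783,000 L = 80,650 g as CaCO₃.
(a) Moles of Ca²⁺ (1 mol Ca²⁺ ≡ 1 mol CaCO₃): 80,650 / 100.1 g/mol = 805.7 mol.
(a) Mass of CaCl₂·2H₂O: 805.7 × 147 = 118,400 g.

(b) Alkalinity to add: (123 − 65) = 58 mg/L as CaCO₃ × 114,000 L = 6612 g as CaCO₃.
(b) Equivalents: 6612 g ÷ 50 g/eq = 132.2 eq.
(b) NaHCO₃ supplies 1 eq per mole → 132.2 mol.
(b) Mass: 132.2 mol × 84 g/mol = 11,110 g.

(a) 118 kg; (b) 11.1 kg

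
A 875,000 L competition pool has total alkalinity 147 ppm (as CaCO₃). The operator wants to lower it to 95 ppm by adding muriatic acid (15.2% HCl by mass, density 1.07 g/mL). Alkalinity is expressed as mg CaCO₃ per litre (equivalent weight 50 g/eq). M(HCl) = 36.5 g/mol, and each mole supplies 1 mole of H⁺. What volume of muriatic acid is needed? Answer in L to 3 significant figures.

204 L

Alkalinity to neutralize: (147 − 95) = 52 mg/L as CaCO₃ × 875,000 L = 45,500 g as CaCO₃.
Equivalents of H⁺ required: 45,500 ÷ 50 g/eq = 910 eq = 910 mol HCl.
Mass of HCl: 910 × 36.5 = 33,220 g.
Mass of 15.2% solution: 33,220 / 0.152 = 218,500 g.
Volume: 218,500 g ÷ 1.07 g/mL = 204,200 mL.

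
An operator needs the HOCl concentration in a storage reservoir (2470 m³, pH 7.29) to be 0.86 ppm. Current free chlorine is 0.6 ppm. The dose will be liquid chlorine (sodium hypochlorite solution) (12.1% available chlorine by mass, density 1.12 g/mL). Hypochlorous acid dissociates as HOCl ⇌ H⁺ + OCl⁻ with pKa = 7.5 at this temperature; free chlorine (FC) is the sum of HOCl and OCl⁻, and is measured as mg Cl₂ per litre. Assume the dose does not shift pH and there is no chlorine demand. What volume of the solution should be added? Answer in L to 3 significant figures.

14.4 L

Volume: 2470 m³ = 2,470,000 L.
[OCl⁻]/[HOCl] = 10^(pH − pKa) = 10^(7.29 − 7.5) = 0.6166; fraction as HOCl = 1/(1 + 0.6166) = 0.6186.
Free chlorine required for 0.86 ppm HOCl: 0.86 / 0.6186 = 1.39 ppm.
FC to add: 1.39 − 0.6 = 0.7903 mg/L as Cl₂.
Cl₂ equivalent: 0.7903 mg/L × 2,470,000 L = 1952 g.
Product at 12.1% available Cl: 1952 / 0.121 = 16,130 g.
Volume: 16,130 g ÷ 1.12 g/mL = 14,400 mL.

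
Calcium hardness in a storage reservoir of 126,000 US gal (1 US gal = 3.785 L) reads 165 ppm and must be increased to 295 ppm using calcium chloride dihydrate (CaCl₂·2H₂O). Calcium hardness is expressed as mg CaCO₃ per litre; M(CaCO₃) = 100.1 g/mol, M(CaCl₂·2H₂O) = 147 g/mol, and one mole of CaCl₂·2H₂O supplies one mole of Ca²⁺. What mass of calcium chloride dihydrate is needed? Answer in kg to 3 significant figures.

Volume: 126,000 US gal × 3.785 L/gal = 476,910 L.
Hardness to add: (295 − 165) = 130 mg/L as CaCO₃ × 476,910 L = 62,000 g as CaCO₃.
Moles of Ca²⁺ (1 mol Ca²⁺ ≡ 1 mol CaCO₃): 62,000 / 100.1 g/mol = 619.4 mol.
Mass of CaCl₂·2H₂O: 619.4 × 147 = 91,050 g.

91.0 kg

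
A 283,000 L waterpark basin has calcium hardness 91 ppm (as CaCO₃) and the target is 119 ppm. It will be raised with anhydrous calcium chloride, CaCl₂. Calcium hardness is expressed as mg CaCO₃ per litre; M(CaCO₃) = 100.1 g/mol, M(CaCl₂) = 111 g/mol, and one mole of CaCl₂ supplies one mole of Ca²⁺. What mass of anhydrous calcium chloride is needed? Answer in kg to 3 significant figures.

Hardness to add: (119 − 91) = 28 mg/L as CaCO₃ × 283,000 L = 7924 g as CaCO₃.
Moles of Ca²⁺ (1 mol Ca²⁺ ≡ 1 mol CaCO₃): 7924 / 100.1 g/mol = 79.16 mol.
Mass of CaCl₂: 79.16 × 111 = 8787 g.

8.79 kg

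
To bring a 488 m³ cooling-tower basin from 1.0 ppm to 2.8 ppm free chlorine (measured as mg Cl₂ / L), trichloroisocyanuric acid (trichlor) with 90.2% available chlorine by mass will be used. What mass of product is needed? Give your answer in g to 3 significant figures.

974 g

Volume: 488 m³ = 488,000 L.
Chlorine deficit: 2.8 − 1.0 = 1.8 ppm = 1.8 mg/L as Cl₂.
Cl₂ equivalent needed: 1.8 mg/L × 488,000 L = 878,400 mg = 878.4 g.
Product at 90.2% available chlorine: 878.4 / 0.902 = 973.8 g.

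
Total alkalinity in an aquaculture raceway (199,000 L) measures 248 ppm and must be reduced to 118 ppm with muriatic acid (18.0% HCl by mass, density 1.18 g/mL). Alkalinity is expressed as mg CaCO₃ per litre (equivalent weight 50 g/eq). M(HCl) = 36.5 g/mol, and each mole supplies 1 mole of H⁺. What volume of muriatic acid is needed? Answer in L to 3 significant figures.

88.9 L

Alkalinity to neutralize: (248 − 118) = 130 mg/L as CaCO₃ × 199,000 L = 25,870 g as CaCO₃.
Equivalents of H⁺ required: 25,870 ÷ 50 g/eq = 517.4 eq = 517.4 mol HCl.
Mass of HCl: 517.4 × 36.5 = 18,890 g.
Mass of 18.0% solution: 18,890 / 0.18 = 104,900 g.
Volume: 104,900 g ÷ 1.18 g/mL = 88,910 mL.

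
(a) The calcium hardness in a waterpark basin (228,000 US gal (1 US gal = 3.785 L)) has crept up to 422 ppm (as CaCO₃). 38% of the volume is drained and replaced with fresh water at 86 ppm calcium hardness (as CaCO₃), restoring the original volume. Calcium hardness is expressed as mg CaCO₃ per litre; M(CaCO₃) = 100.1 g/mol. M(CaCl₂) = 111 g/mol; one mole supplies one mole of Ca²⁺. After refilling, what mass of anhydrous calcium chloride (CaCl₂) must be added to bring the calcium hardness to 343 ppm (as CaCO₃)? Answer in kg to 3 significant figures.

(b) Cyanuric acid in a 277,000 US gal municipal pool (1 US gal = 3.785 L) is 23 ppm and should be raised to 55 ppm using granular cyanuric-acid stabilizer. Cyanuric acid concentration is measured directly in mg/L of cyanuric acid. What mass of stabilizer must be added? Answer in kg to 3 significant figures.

(a) 46.6 kg; (b) 33.6 kg

(a) Volume: 228,000 US gal × 3.785 L/gal = 862,980 L.
(a) After draining 38% and refilling: 422 × 0.62 + 86 × 0.38 = 294.32 ppm.
(a) Deficit to target: 343 − 294.32 = 48.68 mg/L.
(a) As CaCO₃: 48.68 mg/L × 862,980 L = 42,010 g; ÷ 100.1 = 419.7 mol Ca²⁺.
(a) Mass: 419.7 × 111 = 46,580 g.

(b) Volume: 277,000 US gal × 3.785 L/gal = 1,048,445 L.
(b) CYA to add: (55 − 23) = 32 mg/L × 1,048,445 L = 33,550 g cyanuric acid.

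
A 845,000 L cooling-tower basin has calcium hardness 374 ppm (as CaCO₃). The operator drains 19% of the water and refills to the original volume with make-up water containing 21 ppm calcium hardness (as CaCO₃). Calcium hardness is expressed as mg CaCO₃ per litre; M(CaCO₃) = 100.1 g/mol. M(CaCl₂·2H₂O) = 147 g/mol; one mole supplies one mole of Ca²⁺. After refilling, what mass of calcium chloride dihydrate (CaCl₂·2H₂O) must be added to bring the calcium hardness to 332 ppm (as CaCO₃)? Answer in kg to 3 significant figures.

31.1 kg

After draining 19% and refilling: 374 × 0.81 + 21 × 0.19 = 306.93 ppm.
Deficit to target: 332 − 306.93 = 25.07 mg/L.
As CaCO₃: 25.07 mg/L × 845,000 L = 21,180 g; ÷ 100.1 = 211.6 mol Ca²⁺.
Mass: 211.6 × 147 = 31,110 g.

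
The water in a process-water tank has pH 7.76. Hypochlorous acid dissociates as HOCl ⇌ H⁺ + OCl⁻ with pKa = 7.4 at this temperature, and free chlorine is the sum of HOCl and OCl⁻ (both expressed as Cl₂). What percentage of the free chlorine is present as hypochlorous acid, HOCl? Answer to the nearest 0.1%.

30.4%

[OCl⁻]/[HOCl] = 10^(pH − pKa) = 10^(7.76 − 7.4) = 10^0.36 = 2.291.
Fraction as HOCl = 1 / (1 + 2.291) = 0.3039.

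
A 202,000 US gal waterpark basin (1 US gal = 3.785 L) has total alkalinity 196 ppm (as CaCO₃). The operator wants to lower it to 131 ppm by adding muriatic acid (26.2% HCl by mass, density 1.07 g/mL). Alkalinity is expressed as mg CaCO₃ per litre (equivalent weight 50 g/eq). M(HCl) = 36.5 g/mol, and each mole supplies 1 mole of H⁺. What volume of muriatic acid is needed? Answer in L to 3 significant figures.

Volume: 202,000 US gal × 3.785 L/gal = 764,570 L.
Alkalinity to neutralize: (196 − 131) = 65 mg/L as CaCO₃ × 764,570 L = 49,700 g as CaCO₃.
Equivalents of H⁺ required: 49,700 ÷ 50 g/eq = 993.9 eq = 993.9 mol HCl.
Mass of HCl: 993.9 × 36.5 = 36,280 g.
Mass of 26.2% solution: 36,280 / 0.262 = 138,500 g.
Volume: 138,500 g ÷ 1.07 g/mL = 129,400 mL.

129 L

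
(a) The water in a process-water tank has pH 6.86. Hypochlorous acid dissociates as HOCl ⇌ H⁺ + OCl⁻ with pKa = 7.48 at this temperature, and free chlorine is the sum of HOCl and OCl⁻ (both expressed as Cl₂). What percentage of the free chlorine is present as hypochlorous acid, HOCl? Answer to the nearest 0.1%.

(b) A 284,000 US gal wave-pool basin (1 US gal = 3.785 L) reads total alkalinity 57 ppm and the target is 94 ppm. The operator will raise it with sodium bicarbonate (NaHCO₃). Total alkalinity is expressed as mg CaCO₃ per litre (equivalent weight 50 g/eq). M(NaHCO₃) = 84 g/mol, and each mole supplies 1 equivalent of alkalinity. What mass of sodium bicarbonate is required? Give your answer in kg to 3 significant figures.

(a) 80.7%; (b) 66.8 kg

(a) [OCl⁻]/[HOCl] = 10^(pH − pKa) = 10^(6.86 − 7.48) = 10^-0.62 = 0.2399.
(a) Fraction as HOCl = 1 / (1 + 0.2399) = 0.8065.

(b) Volume: 284,000 US gal × 3.785 L/gal = 1,074,940 L.
(b) Alkalinity to add: (94 − 57) = 37 mg/L as CaCO₃ × 1,074,940 L = 39,770 g as CaCO₃.
(b) Equivalents: 39,770 g ÷ 50 g/eq = 795.5 eq.
(b) NaHCO₃ supplies 1 eq per mole → 795.5 mol.
(b) Mass: 795.5 mol × 84 g/mol = 66,820 g.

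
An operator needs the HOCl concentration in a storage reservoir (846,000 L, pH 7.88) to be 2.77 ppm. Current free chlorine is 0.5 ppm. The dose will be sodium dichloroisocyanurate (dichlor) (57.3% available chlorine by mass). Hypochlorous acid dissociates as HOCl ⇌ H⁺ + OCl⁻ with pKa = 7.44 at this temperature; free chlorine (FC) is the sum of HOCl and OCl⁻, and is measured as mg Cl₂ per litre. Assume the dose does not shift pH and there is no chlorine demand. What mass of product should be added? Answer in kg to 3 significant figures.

[OCl⁻]/[HOCl] = 10^(pH − pKa) = 10^(7.88 − 7.44) = 2.754; fraction as HOCl = 1/(1 + 2.754) = 0.2664.
Free chlorine required for 2.77 ppm HOCl: 2.77 / 0.2664 = 10.4 ppm.
FC to add: 10.4 − 0.5 = 9.899 mg/L as Cl₂.
Cl₂ equivalent: 9.899 mg/L × 846,000 L = 8375 g.
Product at 57.3% available Cl: 8375 / 0.573 = 14,620 g.

14.6 kg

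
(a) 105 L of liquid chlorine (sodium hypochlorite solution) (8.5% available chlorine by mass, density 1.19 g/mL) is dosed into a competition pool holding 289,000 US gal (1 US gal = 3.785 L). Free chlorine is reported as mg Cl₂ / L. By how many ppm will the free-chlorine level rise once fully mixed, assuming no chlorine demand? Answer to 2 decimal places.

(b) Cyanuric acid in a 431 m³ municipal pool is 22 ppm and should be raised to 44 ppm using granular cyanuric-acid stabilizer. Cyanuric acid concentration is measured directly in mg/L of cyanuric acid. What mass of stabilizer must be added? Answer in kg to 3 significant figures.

(a) 9.71 ppm; (b) 9.48 kg

(a) Volume: 289,000 US gal × 3.785 L/gal = 1,093,865 L.
(a) Mass of solution: 105 L × 1000 mL/L × 1.19 g/mL = 125,000 g.
(a) Available chlorine delivered: 125,000 g × 0.085 = 10,620 g as Cl₂.
(a) Concentration rise: 10,620 g / 1,093,865 L = 9.709 mg/L = 9.71 ppm.

(b) Volume: 431 m³ = 431,000 L.
(b) CYA to add: (44 − 22) = 22 mg/L × 431,000 L = 9482 g cyanuric acid.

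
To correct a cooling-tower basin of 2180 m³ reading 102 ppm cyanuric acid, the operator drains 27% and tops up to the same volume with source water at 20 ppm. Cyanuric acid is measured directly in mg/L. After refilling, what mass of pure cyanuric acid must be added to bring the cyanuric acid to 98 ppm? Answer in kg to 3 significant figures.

Volume: 2180 m³ = 2,180,000 L.
After draining 27% and refilling: 102 × 0.73 + 20 × 0.27 = 79.86 ppm.
Deficit to target: 98 − 79.86 = 18.14 mg/L.
Mass: 18.14 mg/L × 2,180,000 L = 39,550 g cyanuric acid.

39.5 kg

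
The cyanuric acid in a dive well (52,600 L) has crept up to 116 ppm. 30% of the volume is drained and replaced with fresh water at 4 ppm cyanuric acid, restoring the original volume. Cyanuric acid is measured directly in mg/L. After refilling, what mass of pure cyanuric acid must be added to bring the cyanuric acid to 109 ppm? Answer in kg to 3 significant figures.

1.40 kg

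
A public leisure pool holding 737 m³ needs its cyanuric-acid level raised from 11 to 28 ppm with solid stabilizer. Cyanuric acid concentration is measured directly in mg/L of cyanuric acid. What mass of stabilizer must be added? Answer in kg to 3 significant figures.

12.5 kg

Volume: 737 m³ = 737,000 L.
CYA to add: (28 − 11) = 17 mg/L × 737,000 L = 12,530 g cyanuric acid.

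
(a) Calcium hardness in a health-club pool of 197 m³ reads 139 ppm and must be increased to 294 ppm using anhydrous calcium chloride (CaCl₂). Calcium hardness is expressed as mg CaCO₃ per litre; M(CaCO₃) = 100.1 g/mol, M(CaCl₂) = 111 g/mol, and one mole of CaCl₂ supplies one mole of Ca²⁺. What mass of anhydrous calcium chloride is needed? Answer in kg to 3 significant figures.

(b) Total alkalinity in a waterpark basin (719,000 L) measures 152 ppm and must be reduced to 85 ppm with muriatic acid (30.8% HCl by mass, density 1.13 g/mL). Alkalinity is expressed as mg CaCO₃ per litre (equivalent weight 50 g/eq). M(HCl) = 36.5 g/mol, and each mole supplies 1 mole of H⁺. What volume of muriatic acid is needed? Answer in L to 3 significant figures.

(a) Volume: 197 m³ = 197,000 L.
(a) Hardness to add: (294 − 139) = 155 mg/L as CaCO₃ × 197,000 L = 30,540 g as CaCO₃.
(a) Moles of Ca²⁺ (1 mol Ca²⁺ ≡ 1 mol CaCO₃): 30,540 / 100.1 g/mol = 305 mol.
(a) Mass of CaCl₂: 305 × 111 = 33,860 g.

(b) Alkalinity to neutralize: (152 − 85) = 67 mg/L as CaCO₃ × 719,000 L = 48,170 g as CaCO₃.
(b) Equivalents of H⁺ required: 48,170 ÷ 50 g/eq = 963.5 eq = 963.5 mol HCl.
(b) Mass of HCl: 963.5 × 36.5 = 35,170 g.
(b) Mass of 30.8% solution: 35,170 / 0.308 = 114,200 g.
(b) Volume: 114,200 g ÷ 1.13 g/mL = 101,000 mL.

(a) 33.9 kg; (b) 101 L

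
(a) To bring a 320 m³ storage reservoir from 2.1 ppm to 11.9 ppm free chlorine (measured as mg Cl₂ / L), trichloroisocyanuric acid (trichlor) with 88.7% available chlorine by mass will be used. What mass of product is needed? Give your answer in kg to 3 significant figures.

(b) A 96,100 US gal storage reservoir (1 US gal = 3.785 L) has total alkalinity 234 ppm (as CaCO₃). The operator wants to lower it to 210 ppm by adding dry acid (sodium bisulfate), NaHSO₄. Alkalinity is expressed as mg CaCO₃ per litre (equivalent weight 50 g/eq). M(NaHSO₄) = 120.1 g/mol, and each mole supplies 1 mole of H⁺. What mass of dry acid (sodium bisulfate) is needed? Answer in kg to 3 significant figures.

(a) Volume: 320 m³ = 320,000 L.
(a) Chlorine deficit: 11.9 − 2.1 = 9.8 ppm = 9.8 mg/L as Cl₂.
(a) Cl₂ equivalent needed: 9.8 mg/L × 320,000 L = 3,136,000 mg = 3136 g.
(a) Product at 88.7% available chlorine: 3136 / 0.887 = 3536 g.

(b) Volume: 96,100 US gal × 3.785 L/gal = 363,738 L.
(b) Alkalinity to neutralize: (234 − 210) = 24 mg/L as CaCO₃ × 363,738 L = 8730 g as CaCO₃.
(b) Equivalents of H⁺ required: 8730 ÷ 50 g/eq = 174.6 eq = 174.6 mol NaHSO₄.
(b) Mass of NaHSO₄: 174.6 × 120.1 = 20,970 g.

(a) 3.54 kg; (b) 21.0 kg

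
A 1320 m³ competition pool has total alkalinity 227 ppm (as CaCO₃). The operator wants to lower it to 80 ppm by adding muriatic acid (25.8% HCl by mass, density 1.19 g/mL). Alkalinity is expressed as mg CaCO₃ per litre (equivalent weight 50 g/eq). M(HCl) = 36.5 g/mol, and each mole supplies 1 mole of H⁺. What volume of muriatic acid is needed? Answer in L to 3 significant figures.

Volume: 1320 m³ = 1,320,000 L.
Alkalinity to neutralize: (227 − 80) = 147 mg/L as CaCO₃ × 1,320,000 L = 194,000 g as CaCO₃.
Equivalents of H⁺ required: 194,000 ÷ 50 g/eq = 3881 eq = 3881 mol HCl.
Mass of HCl: 3881 × 36.5 = 141,600 g.
Mass of 25.8% solution: 141,600 / 0.258 = 549,000 g.
Volume: 549,000 g ÷ 1.19 g/mL = 461,400 mL.

461 L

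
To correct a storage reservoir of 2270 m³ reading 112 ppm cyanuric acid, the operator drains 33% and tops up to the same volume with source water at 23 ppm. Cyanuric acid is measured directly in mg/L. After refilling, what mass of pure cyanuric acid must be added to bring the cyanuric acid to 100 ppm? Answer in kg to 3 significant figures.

Volume: 2270 m³ = 2,270,000 L.
After draining 33% and refilling: 112 × 0.67 + 23 × 0.33 = 82.63 ppm.
Deficit to target: 100 − 82.63 = 17.37 mg/L.
Mass: 17.37 mg/L × 2,270,000 L = 39,430 g cyanuric acid.

39.4 kg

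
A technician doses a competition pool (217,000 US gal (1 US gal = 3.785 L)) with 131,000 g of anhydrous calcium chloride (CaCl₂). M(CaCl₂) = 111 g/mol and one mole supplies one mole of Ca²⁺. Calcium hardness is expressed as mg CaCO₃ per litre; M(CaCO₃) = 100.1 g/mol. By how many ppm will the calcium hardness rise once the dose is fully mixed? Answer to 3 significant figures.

Volume: 217,000 US gal × 3.785 L/gal = 821,345 L.
Moles of Ca²⁺: 131,000 g ÷ 111 g/mol = 1180 mol.
As CaCO₃: 1180 mol × 100.1 g/mol = 118,100 g.
Rise: 118,100 g / 821,345 L × 1000 = 143.8 mg/L.

144 ppm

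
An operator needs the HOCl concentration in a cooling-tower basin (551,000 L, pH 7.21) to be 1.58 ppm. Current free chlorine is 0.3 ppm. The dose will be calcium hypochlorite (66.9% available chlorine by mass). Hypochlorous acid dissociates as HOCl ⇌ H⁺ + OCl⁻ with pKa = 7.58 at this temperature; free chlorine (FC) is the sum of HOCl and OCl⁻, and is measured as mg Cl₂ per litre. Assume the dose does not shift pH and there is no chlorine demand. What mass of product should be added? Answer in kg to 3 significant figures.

[OCl⁻]/[HOCl] = 10^(pH − pKa) = 10^(7.21 − 7.58) = 0.4266; fraction as HOCl = 1/(1 + 0.4266) = 0.701.
Free chlorine required for 1.58 ppm HOCl: 1.58 / 0.701 = 2.254 ppm.
FC to add: 2.254 − 0.3 = 1.954 mg/L as Cl₂.
Cl₂ equivalent: 1.954 mg/L × 551,000 L = 1077 g.
Product at 66.9% available Cl: 1077 / 0.669 = 1609 g.

1.61 kg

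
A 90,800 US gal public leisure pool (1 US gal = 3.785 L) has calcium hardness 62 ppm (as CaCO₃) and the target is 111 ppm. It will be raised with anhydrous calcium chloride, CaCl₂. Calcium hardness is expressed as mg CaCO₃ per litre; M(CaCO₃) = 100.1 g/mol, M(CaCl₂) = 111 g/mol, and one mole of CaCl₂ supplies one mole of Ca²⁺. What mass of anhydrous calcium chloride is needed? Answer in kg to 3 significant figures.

Volume: 90,800 US gal × 3.785 L/gal = 343,678 L.
Hardness to add: (111 − 62) = 49 mg/L as CaCO₃ × 343,678 L = 16,840 g as CaCO₃.
Moles of Ca²⁺ (1 mol Ca²⁺ ≡ 1 mol CaCO₃): 16,840 / 100.1 g/mol = 168.2 mol.
Mass of CaCl₂: 168.2 × 111 = 18,670 g.

18.7 kg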